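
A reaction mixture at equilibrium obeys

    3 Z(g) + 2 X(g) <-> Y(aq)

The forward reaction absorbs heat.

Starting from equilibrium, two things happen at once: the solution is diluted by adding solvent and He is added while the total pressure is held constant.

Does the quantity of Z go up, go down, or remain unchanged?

Dilution lowers every aqueous concentration by the same factor. Δn_aq = 1 − 0 = +1, so the system shifts toward the side with more dissolved moles — to the right.
Adding inert gas at constant total pressure expands the volume and lowers every reacting partial pressure. With Δn_gas = 0 − 5 = -5, Q moves away from K toward the side with fewer gas moles, so the system shifts toward the side with more gas moles — to the left.
The two effects oppose each other, so the net shift — and hence the change in Z — cannot be determined from the given information.

cannot be determined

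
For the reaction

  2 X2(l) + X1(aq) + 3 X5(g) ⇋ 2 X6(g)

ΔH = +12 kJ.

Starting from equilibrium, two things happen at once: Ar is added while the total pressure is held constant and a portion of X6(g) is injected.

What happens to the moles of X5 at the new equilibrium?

Adding inert gas at constant total pressure expands the volume and lowers every reacting partial pressure. With Δn_gas = 2 − 3 = -1, Q moves away from K toward the side with fewer gas moles, so the system shifts toward the side with more gas moles — to the left.
Adding X6 (g), a product, drives the reaction to the left.
The net shift is to the left. X5 is a reactant, so its amount increases.

increases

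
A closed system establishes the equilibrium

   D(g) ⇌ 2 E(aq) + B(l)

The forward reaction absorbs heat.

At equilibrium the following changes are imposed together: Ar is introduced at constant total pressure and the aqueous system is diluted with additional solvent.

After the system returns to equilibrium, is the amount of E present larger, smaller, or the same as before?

cannot be determined

Adding inert gas at constant total pressure expands the volume and lowers every reacting partial pressure. With Δn_gas = 0 − 1 = -1, Q moves away from K toward the side with fewer gas moles, so the system shifts toward the side with more gas moles — to the left.
Dilution lowers every aqueous concentration by the same factor. Δn_aq = 2 − 0 = +2, so the system shifts toward the side with more dissolved moles — to the right.
The two effects oppose each other, so the net shift — and hence the change in E — cannot be determined from the given information.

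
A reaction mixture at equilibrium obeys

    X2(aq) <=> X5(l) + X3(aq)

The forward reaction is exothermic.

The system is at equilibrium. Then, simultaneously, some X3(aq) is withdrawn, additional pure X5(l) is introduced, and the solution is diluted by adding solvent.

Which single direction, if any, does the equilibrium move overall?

right

Removing X3 (aq), a product, drives the reaction to the right.
X5 is a pure liquid; its activity is 1 regardless of amount, so Q is unaffected — no shift from this change.
Dilution scales every aqueous concentration by the same factor. Δn_aq = 1 − 1 = 0, so Q is unchanged — no shift.
Only the nonzero effect(s) matter; the net shift is to the right.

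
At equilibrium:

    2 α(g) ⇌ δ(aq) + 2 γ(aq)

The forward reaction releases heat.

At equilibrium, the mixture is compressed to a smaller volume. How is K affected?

unchanged

The equilibrium constant depends only on temperature. This perturbation may move the position of equilibrium, but since T is unchanged, K itself is unchanged.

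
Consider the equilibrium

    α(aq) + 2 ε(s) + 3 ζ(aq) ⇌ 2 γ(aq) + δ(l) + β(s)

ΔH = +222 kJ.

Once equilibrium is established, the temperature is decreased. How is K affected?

K depends on temperature via the van 't Hoff relation. The forward reaction is endothermic, so lowering T decreases K.

decreases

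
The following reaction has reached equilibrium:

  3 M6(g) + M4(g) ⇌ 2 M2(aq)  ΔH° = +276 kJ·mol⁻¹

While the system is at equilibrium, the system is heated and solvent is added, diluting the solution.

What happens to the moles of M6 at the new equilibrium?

The forward reaction is endothermic. Raising T favours the endothermic direction — shift to the right.
Dilution lowers every aqueous concentration by the same factor. Δn_aq = 2 − 0 = +2, so the system shifts toward the side with more dissolved moles — to the right.
The net shift is to the right. M6 is a reactant, so its amount decreases.

decreases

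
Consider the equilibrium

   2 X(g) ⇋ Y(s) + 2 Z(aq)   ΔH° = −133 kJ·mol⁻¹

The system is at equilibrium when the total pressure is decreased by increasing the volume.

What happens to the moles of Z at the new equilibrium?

decreases

Gas moles: reactants 2, products 0 (Δn_gas = -2). Expansion shifts the system toward the side with more moles of gas — to the left.
The net shift is to the left. Z is a product, so its amount decreases.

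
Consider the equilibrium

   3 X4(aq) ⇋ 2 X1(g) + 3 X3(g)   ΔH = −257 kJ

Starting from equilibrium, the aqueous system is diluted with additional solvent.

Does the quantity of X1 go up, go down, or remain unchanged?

decreases

Dilution lowers every aqueous concentration by the same factor. Δn_aq = 0 − 3 = -3, so the system shifts toward the side with more dissolved moles — to the left.
The net shift is to the left. X1 is a product, so its amount decreases.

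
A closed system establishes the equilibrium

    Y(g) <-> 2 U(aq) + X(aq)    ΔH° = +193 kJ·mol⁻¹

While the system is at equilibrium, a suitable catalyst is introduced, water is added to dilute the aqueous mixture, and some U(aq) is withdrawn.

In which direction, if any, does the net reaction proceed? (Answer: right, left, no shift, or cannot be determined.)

A catalyst speeds both forward and reverse rates equally; it changes neither Q nor K — no shift from this change.
Dilution lowers every aqueous concentration by the same factor. Δn_aq = 3 − 0 = +3, so the system shifts toward the side with more dissolved moles — to the right.
Removing U (aq), a product, drives the reaction to the right.
Only the nonzero effect(s) matter; the net shift is to the right.

right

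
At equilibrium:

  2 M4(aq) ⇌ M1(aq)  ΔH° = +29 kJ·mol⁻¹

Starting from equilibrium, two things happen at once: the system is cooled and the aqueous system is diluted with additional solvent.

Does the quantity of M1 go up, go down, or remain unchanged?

The forward reaction is endothermic. Lowering T favours the exothermic direction — shift to the left.
Dilution lowers every aqueous concentration by the same factor. Δn_aq = 1 − 2 = -1, so the system shifts toward the side with more dissolved moles — to the left.
The net shift is to the left. M1 is a product, so its amount decreases.

decreases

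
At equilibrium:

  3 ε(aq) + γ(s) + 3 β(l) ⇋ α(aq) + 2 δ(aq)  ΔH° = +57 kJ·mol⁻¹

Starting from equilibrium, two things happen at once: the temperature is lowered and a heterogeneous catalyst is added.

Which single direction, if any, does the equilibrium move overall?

The forward reaction is endothermic. Lowering T favours the exothermic direction — shift to the left.
A catalyst speeds both forward and reverse rates equally; it changes neither Q nor K — no shift from this change.
Only the nonzero effect(s) matter; the net shift is to the left.

left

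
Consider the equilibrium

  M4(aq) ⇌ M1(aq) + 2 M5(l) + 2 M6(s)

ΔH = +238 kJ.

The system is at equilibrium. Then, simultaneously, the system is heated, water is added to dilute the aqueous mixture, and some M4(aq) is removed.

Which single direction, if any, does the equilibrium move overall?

cannot be determined

The forward reaction is endothermic. Raising T favours the endothermic direction — shift to the right.
Dilution scales every aqueous concentration by the same factor. Δn_aq = 1 − 1 = 0, so Q is unchanged — no shift.
Removing M4 (aq), a reactant, drives the reaction to the left.
The individual effects push in opposite directions; without quantitative information the net direction cannot be determined.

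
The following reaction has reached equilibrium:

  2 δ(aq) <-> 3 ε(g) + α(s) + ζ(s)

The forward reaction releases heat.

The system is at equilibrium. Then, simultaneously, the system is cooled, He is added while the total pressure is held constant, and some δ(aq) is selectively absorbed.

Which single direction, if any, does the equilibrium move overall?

The forward reaction is exothermic. Lowering T favours the exothermic direction — shift to the right.
Adding inert gas at constant total pressure expands the volume and lowers every reacting partial pressure. With Δn_gas = 3 − 0 = +3, Q moves away from K toward the side with fewer gas moles, so the system shifts toward the side with more gas moles — to the right.
Removing δ (aq), a reactant, drives the reaction to the left.
The individual effects push in opposite directions; without quantitative information the net direction cannot be determined.

cannot be determined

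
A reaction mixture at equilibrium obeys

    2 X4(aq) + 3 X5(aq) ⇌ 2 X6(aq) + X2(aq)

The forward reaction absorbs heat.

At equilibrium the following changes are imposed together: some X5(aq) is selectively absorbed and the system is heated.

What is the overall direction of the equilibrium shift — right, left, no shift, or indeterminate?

cannot be determined

Removing X5 (aq), a reactant, drives the reaction to the left.
The forward reaction is endothermic. Raising T favours the endothermic direction — shift to the right.
The individual effects push in opposite directions; without quantitative information the net direction cannot be determined.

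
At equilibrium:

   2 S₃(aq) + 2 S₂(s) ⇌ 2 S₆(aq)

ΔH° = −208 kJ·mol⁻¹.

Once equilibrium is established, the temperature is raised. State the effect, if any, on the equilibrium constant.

decreases

K depends on temperature via the van 't Hoff relation. The forward reaction is exothermic, so raising T decreases K.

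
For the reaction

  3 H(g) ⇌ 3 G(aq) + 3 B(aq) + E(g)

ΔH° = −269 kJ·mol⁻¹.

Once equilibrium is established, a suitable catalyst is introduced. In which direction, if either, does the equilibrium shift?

A catalyst speeds both forward and reverse rates equally; it changes neither Q nor K — no shift from this change.

no shift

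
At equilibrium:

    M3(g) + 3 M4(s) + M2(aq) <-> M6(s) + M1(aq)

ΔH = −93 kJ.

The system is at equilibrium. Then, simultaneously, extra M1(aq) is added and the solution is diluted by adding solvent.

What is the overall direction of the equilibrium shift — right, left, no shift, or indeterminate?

left

Adding M1 (aq), a product, drives the reaction to the left.
Dilution scales every aqueous concentration by the same factor. Δn_aq = 1 − 1 = 0, so Q is unchanged — no shift.
Only the nonzero effect(s) matter; the net shift is to the left.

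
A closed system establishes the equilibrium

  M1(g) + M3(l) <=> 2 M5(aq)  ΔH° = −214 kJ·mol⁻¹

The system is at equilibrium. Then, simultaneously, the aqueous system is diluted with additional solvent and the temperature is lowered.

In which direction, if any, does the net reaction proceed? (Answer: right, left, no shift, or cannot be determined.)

right

Dilution lowers every aqueous concentration by the same factor. Δn_aq = 2 − 0 = +2, so the system shifts toward the side with more dissolved moles — to the right.
The forward reaction is exothermic. Lowering T favours the exothermic direction — shift to the right.
All effects act in the same direction — net shift to the right.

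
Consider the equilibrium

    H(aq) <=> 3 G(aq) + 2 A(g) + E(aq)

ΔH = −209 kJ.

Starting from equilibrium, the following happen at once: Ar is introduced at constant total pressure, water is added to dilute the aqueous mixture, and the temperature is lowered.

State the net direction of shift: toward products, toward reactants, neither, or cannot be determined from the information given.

right

Adding inert gas at constant total pressure expands the volume and lowers every reacting partial pressure. With Δn_gas = 2 − 0 = +2, Q moves away from K toward the side with fewer gas moles, so the system shifts toward the side with more gas moles — to the right.
Dilution lowers every aqueous concentration by the same factor. Δn_aq = 4 − 1 = +3, so the system shifts toward the side with more dissolved moles — to the right.
The forward reaction is exothermic. Lowering T favours the exothermic direction — shift to the right.
All effects act in the same direction — net shift to the right.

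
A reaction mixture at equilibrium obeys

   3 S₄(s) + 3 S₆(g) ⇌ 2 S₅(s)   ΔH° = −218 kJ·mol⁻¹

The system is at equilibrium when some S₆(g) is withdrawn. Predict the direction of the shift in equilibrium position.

left

Removing S₆ (g), a reactant, drives the reaction to the left.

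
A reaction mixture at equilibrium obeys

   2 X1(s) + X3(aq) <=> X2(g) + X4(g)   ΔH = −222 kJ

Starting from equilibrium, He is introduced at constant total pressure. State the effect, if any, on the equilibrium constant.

unchanged

The equilibrium constant depends only on temperature. This perturbation may move the position of equilibrium, but since T is unchanged, K itself is unchanged.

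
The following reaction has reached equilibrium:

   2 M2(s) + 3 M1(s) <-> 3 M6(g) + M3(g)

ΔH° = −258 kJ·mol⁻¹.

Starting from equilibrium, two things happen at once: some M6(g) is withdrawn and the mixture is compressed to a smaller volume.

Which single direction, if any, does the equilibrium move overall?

Removing M6 (g), a product, drives the reaction to the right.
Gas moles: reactants 0, products 4 (Δn_gas = +4). Compression shifts the system toward the side with fewer moles of gas — to the left.
The individual effects push in opposite directions; without quantitative information the net direction cannot be determined.

cannot be determined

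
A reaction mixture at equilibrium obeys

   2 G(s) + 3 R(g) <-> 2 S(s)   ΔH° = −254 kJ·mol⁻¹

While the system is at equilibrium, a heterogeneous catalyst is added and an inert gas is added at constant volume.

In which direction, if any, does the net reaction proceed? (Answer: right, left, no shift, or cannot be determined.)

A catalyst speeds both forward and reverse rates equally; it changes neither Q nor K — no shift from this change.
At constant volume, adding an inert gas leaves every reacting species' partial pressure unchanged, so Q is unchanged — no shift from this change.
None of the changes alters Q relative to K, so there is no net shift.

no shift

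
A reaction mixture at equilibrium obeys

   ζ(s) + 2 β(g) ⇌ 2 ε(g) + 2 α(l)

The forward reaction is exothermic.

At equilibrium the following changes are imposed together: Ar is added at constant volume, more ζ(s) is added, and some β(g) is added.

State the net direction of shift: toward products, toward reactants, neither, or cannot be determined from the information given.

right

At constant volume, adding an inert gas leaves every reacting species' partial pressure unchanged, so Q is unchanged — no shift from this change.
ζ is a pure solid; its activity is 1 regardless of amount, so Q is unaffected — no shift from this change.
Adding β (g), a reactant, drives the reaction to the right.
Only the nonzero effect(s) matter; the net shift is to the right.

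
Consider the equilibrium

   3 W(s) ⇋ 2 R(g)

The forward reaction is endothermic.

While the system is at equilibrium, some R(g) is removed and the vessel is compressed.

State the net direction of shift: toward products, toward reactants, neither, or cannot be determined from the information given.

cannot be determined

Removing R (g), a product, drives the reaction to the right.
Gas moles: reactants 0, products 2 (Δn_gas = +2). Compression shifts the system toward the side with fewer moles of gas — to the left.
The individual effects push in opposite directions; without quantitative information the net direction cannot be determined.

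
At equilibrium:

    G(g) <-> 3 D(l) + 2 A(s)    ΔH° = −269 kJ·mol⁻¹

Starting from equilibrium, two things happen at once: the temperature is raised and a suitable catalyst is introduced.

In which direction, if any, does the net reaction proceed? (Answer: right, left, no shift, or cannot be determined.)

The forward reaction is exothermic. Raising T favours the endothermic direction — shift to the left.
A catalyst speeds both forward and reverse rates equally; it changes neither Q nor K — no shift from this change.
Only the nonzero effect(s) matter; the net shift is to the left.

left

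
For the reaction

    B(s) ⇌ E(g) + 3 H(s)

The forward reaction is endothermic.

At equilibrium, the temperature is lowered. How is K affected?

decreases

K depends on temperature via the van 't Hoff relation. The forward reaction is endothermic, so lowering T decreases K.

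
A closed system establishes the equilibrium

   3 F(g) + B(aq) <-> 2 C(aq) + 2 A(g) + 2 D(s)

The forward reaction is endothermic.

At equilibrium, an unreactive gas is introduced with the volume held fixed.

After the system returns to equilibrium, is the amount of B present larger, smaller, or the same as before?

At constant volume, adding an inert gas leaves every reacting species' partial pressure unchanged, so Q is unchanged — no shift from this change.
No net shift occurs, so the amount of B is unchanged.

unchanged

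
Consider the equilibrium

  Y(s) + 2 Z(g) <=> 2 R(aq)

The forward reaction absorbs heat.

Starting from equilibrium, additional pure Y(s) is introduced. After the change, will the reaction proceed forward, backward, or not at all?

no shift

Y is a pure solid; its activity is 1 regardless of amount, so Q is unaffected — no shift from this change.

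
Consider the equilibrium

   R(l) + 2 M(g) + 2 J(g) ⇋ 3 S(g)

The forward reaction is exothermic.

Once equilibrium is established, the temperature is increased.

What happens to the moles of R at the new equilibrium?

increases

The forward reaction is exothermic. Raising T favours the endothermic direction — shift to the left.
The net shift is to the left. R is a reactant, so its amount increases.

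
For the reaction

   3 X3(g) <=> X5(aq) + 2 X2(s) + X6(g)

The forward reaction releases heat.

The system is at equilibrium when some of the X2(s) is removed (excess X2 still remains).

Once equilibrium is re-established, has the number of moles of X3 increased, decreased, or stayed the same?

unchanged

X2 is a pure solid; its activity is 1 regardless of amount, so Q is unaffected — no shift from this change.
No net shift occurs, so the amount of X3 is unchanged.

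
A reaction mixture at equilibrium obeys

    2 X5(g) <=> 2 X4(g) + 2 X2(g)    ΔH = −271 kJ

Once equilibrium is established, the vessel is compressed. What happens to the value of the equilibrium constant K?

unchanged

The equilibrium constant depends only on temperature. This perturbation may move the position of equilibrium, but since T is unchanged, K itself is unchanged.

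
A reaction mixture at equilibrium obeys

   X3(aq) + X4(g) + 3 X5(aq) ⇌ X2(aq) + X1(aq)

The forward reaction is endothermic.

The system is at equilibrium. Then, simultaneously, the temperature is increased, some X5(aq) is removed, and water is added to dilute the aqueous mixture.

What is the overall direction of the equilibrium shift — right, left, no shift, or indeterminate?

cannot be determined

The forward reaction is endothermic. Raising T favours the endothermic direction — shift to the right.
Removing X5 (aq), a reactant, drives the reaction to the left.
Dilution lowers every aqueous concentration by the same factor. Δn_aq = 2 − 4 = -2, so the system shifts toward the side with more dissolved moles — to the left.
The individual effects push in opposite directions; without quantitative information the net direction cannot be determined.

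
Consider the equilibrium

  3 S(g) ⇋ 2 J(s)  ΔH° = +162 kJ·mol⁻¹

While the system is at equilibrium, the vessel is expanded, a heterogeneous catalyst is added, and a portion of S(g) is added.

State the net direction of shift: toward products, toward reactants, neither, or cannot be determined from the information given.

Gas moles: reactants 3, products 0 (Δn_gas = -3). Expansion shifts the system toward the side with more moles of gas — to the left.
A catalyst speeds both forward and reverse rates equally; it changes neither Q nor K — no shift from this change.
Adding S (g), a reactant, drives the reaction to the right.
The individual effects push in opposite directions; without quantitative information the net direction cannot be determined.

cannot be determined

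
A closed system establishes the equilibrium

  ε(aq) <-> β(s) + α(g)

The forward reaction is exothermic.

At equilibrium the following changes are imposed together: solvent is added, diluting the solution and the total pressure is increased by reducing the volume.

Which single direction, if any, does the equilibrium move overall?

left

Dilution lowers every aqueous concentration by the same factor. Δn_aq = 0 − 1 = -1, so the system shifts toward the side with more dissolved moles — to the left.
Gas moles: reactants 0, products 1 (Δn_gas = +1). Compression shifts the system toward the side with fewer moles of gas — to the left.
All effects act in the same direction — net shift to the left.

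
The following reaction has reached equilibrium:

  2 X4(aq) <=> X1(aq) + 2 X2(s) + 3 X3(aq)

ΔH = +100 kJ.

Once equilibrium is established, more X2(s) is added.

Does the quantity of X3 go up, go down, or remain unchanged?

unchanged

X2 is a pure solid; its activity is 1 regardless of amount, so Q is unaffected — no shift from this change.
No net shift occurs, so the amount of X3 is unchanged.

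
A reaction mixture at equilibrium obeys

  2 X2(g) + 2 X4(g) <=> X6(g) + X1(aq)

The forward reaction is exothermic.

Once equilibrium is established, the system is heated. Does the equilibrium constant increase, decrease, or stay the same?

K depends on temperature via the van 't Hoff relation. The forward reaction is exothermic, so raising T decreases K.

decreases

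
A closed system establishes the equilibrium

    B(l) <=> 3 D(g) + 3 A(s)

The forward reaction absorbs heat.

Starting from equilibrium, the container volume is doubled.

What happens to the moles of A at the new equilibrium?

increases

Gas moles: reactants 0, products 3 (Δn_gas = +3). Expansion shifts the system toward the side with more moles of gas — to the right.
The net shift is to the right. A is a product, so its amount increases.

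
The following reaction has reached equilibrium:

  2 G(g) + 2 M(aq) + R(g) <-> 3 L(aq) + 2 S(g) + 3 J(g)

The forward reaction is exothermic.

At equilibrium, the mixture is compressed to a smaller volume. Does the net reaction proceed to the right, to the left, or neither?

left

Gas moles: reactants 3, products 5 (Δn_gas = +2). Compression shifts the system toward the side with fewer moles of gas — to the left.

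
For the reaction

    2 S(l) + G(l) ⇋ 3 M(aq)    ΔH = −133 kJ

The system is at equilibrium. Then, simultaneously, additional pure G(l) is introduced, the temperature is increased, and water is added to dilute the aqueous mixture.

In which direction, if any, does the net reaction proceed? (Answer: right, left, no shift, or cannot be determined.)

cannot be determined

G is a pure liquid; its activity is 1 regardless of amount, so Q is unaffected — no shift from this change.
The forward reaction is exothermic. Raising T favours the endothermic direction — shift to the left.
Dilution lowers every aqueous concentration by the same factor. Δn_aq = 3 − 0 = +3, so the system shifts toward the side with more dissolved moles — to the right.
The individual effects push in opposite directions; without quantitative information the net direction cannot be determined.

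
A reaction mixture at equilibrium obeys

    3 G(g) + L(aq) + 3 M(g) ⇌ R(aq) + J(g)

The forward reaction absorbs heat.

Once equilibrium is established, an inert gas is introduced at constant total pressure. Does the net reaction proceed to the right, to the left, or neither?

Adding inert gas at constant total pressure expands the volume and lowers every reacting partial pressure. With Δn_gas = 1 − 6 = -5, Q moves away from K toward the side with fewer gas moles, so the system shifts toward the side with more gas moles — to the left.

left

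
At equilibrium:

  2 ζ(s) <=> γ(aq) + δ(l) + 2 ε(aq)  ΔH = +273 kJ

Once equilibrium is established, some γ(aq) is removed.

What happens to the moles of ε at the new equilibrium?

Removing γ (aq), a product, drives the reaction to the right.
The net shift is to the right. ε is a product, so its amount increases.

increases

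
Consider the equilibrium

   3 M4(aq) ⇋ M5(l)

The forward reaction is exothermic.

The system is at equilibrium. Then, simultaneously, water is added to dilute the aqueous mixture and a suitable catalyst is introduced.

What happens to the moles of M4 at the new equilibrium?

increases

Dilution lowers every aqueous concentration by the same factor. Δn_aq = 0 − 3 = -3, so the system shifts toward the side with more dissolved moles — to the left.
A catalyst speeds both forward and reverse rates equally; it changes neither Q nor K — no shift from this change.
The net shift is to the left. M4 is a reactant, so its amount increases.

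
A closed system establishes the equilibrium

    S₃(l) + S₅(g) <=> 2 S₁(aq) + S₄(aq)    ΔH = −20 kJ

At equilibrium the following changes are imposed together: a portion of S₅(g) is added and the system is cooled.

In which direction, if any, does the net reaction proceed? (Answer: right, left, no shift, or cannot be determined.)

Adding S₅ (g), a reactant, drives the reaction to the right.
The forward reaction is exothermic. Lowering T favours the exothermic direction — shift to the right.
All effects act in the same direction — net shift to the right.

right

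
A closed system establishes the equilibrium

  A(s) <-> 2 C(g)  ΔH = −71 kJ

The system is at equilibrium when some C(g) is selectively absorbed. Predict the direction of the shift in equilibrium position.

right

Removing C (g), a product, drives the reaction to the right.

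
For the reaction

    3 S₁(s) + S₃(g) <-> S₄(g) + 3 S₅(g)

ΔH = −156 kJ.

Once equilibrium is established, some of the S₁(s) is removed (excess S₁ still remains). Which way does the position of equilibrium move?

no shift

S₁ is a pure solid; its activity is 1 regardless of amount, so Q is unaffected — no shift from this change.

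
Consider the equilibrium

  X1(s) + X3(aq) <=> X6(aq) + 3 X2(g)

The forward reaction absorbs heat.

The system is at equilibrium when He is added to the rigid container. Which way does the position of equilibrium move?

At constant volume, adding an inert gas leaves every reacting species' partial pressure unchanged, so Q is unchanged — no shift from this change.

no shift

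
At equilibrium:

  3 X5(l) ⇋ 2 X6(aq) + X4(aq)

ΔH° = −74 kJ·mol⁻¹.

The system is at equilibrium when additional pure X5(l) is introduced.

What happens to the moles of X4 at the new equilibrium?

X5 is a pure liquid; its activity is 1 regardless of amount, so Q is unaffected — no shift from this change.
No net shift occurs, so the amount of X4 is unchanged.

unchanged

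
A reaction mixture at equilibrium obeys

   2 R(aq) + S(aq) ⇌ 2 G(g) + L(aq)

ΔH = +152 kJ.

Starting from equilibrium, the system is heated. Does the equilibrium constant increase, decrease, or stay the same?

increases

K depends on temperature via the van 't Hoff relation. The forward reaction is endothermic, so raising T increases K.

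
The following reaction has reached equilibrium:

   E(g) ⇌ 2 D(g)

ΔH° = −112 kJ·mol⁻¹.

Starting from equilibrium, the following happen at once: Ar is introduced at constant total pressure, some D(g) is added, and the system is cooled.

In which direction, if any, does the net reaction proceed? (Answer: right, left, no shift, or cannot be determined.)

Adding inert gas at constant total pressure expands the volume and lowers every reacting partial pressure. With Δn_gas = 2 − 1 = +1, Q moves away from K toward the side with fewer gas moles, so the system shifts toward the side with more gas moles — to the right.
Adding D (g), a product, drives the reaction to the left.
The forward reaction is exothermic. Lowering T favours the exothermic direction — shift to the right.
The individual effects push in opposite directions; without quantitative information the net direction cannot be determined.

cannot be determined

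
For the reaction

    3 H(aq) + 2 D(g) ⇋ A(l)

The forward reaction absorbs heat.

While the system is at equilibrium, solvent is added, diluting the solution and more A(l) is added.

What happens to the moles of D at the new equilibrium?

Dilution lowers every aqueous concentration by the same factor. Δn_aq = 0 − 3 = -3, so the system shifts toward the side with more dissolved moles — to the left.
A is a pure liquid; its activity is 1 regardless of amount, so Q is unaffected — no shift from this change.
The net shift is to the left. D is a reactant, so its amount increases.

increases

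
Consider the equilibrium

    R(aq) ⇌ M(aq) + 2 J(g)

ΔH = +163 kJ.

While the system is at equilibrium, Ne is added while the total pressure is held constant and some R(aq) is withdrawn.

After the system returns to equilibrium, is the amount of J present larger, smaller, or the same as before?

cannot be determined

Adding inert gas at constant total pressure expands the volume and lowers every reacting partial pressure. With Δn_gas = 2 − 0 = +2, Q moves away from K toward the side with fewer gas moles, so the system shifts toward the side with more gas moles — to the right.
Removing R (aq), a reactant, drives the reaction to the left.
The two effects oppose each other, so the net shift — and hence the change in J — cannot be determined from the given information.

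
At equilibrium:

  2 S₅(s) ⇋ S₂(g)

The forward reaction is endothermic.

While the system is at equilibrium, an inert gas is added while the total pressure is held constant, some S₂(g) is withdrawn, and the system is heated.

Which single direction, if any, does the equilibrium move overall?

Adding inert gas at constant total pressure expands the volume and lowers every reacting partial pressure. With Δn_gas = 1 − 0 = +1, Q moves away from K toward the side with fewer gas moles, so the system shifts toward the side with more gas moles — to the right.
Removing S₂ (g), a product, drives the reaction to the right.
The forward reaction is endothermic. Raising T favours the endothermic direction — shift to the right.
All effects act in the same direction — net shift to the right.

right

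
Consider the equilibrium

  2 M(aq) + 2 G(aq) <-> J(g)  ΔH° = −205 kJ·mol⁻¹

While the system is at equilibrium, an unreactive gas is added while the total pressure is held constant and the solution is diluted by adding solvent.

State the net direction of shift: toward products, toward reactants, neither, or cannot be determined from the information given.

Adding inert gas at constant total pressure expands the volume and lowers every reacting partial pressure. With Δn_gas = 1 − 0 = +1, Q moves away from K toward the side with fewer gas moles, so the system shifts toward the side with more gas moles — to the right.
Dilution lowers every aqueous concentration by the same factor. Δn_aq = 0 − 4 = -4, so the system shifts toward the side with more dissolved moles — to the left.
The individual effects push in opposite directions; without quantitative information the net direction cannot be determined.

cannot be determined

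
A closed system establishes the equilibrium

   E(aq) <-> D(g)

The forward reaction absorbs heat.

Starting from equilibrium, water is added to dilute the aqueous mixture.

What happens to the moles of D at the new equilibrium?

Dilution lowers every aqueous concentration by the same factor. Δn_aq = 0 − 1 = -1, so the system shifts toward the side with more dissolved moles — to the left.
The net shift is to the left. D is a product, so its amount decreases.

decreases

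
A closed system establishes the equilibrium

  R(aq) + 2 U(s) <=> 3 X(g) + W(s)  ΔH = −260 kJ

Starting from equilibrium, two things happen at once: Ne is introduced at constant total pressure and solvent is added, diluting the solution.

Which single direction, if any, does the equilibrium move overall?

cannot be determined

Adding inert gas at constant total pressure expands the volume and lowers every reacting partial pressure. With Δn_gas = 3 − 0 = +3, Q moves away from K toward the side with fewer gas moles, so the system shifts toward the side with more gas moles — to the right.
Dilution lowers every aqueous concentration by the same factor. Δn_aq = 0 − 1 = -1, so the system shifts toward the side with more dissolved moles — to the left.
The individual effects push in opposite directions; without quantitative information the net direction cannot be determined.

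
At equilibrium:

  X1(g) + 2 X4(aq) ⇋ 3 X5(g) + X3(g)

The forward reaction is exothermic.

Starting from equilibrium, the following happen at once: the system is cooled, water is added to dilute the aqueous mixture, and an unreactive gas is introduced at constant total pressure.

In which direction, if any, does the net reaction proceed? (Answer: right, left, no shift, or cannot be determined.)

cannot be determined

The forward reaction is exothermic. Lowering T favours the exothermic direction — shift to the right.
Dilution lowers every aqueous concentration by the same factor. Δn_aq = 0 − 2 = -2, so the system shifts toward the side with more dissolved moles — to the left.
Adding inert gas at constant total pressure expands the volume and lowers every reacting partial pressure. With Δn_gas = 4 − 1 = +3, Q moves away from K toward the side with fewer gas moles, so the system shifts toward the side with more gas moles — to the right.
The individual effects push in opposite directions; without quantitative information the net direction cannot be determined.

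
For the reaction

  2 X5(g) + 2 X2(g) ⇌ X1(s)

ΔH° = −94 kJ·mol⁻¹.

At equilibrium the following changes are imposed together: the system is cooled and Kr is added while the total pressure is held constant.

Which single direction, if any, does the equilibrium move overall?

The forward reaction is exothermic. Lowering T favours the exothermic direction — shift to the right.
Adding inert gas at constant total pressure expands the volume and lowers every reacting partial pressure. With Δn_gas = 0 − 4 = -4, Q moves away from K toward the side with fewer gas moles, so the system shifts toward the side with more gas moles — to the left.
The individual effects push in opposite directions; without quantitative information the net direction cannot be determined.

cannot be determined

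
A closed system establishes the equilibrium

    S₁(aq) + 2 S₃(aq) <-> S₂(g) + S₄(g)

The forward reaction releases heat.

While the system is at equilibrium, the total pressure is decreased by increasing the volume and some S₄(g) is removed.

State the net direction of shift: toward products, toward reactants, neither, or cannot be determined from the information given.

right

Gas moles: reactants 0, products 2 (Δn_gas = +2). Expansion shifts the system toward the side with more moles of gas — to the right.
Removing S₄ (g), a product, drives the reaction to the right.
All effects act in the same direction — net shift to the right.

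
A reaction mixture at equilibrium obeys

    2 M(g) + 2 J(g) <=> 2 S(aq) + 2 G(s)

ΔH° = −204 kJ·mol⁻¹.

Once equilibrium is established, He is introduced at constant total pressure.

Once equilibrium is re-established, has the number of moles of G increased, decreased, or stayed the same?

decreases

Adding inert gas at constant total pressure expands the volume and lowers every reacting partial pressure. With Δn_gas = 0 − 4 = -4, Q moves away from K toward the side with fewer gas moles, so the system shifts toward the side with more gas moles — to the left.
The net shift is to the left. G is a product, so its amount decreases.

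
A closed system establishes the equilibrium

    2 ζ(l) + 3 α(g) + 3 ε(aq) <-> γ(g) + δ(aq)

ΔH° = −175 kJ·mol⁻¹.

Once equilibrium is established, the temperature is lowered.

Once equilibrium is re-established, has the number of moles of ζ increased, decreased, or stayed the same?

decreases

The forward reaction is exothermic. Lowering T favours the exothermic direction — shift to the right.
The net shift is to the right. ζ is a reactant, so its amount decreases.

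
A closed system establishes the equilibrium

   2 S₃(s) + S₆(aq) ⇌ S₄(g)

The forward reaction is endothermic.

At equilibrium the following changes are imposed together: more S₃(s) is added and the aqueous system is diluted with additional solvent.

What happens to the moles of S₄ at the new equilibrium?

S₃ is a pure solid; its activity is 1 regardless of amount, so Q is unaffected — no shift from this change.
Dilution lowers every aqueous concentration by the same factor. Δn_aq = 0 − 1 = -1, so the system shifts toward the side with more dissolved moles — to the left.
The net shift is to the left. S₄ is a product, so its amount decreases.

decreases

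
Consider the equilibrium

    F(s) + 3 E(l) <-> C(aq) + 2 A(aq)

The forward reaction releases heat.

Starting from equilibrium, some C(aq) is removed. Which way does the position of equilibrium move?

right

Removing C (aq), a product, drives the reaction to the right.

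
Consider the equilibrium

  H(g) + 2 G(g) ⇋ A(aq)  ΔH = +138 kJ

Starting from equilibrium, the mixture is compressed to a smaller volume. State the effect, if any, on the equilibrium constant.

unchanged

The equilibrium constant depends only on temperature. This perturbation may move the position of equilibrium, but since T is unchanged, K itself is unchanged.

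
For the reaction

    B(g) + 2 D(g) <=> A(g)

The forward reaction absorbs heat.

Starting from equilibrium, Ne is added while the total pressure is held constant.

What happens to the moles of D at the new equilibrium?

Adding inert gas at constant total pressure expands the volume and lowers every reacting partial pressure. With Δn_gas = 1 − 3 = -2, Q moves away from K toward the side with fewer gas moles, so the system shifts toward the side with more gas moles — to the left.
The net shift is to the left. D is a reactant, so its amount increases.

increases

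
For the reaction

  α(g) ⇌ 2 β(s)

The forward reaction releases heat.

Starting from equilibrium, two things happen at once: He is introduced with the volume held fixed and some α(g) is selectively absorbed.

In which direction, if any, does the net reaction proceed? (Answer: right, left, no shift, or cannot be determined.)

left

At constant volume, adding an inert gas leaves every reacting species' partial pressure unchanged, so Q is unchanged — no shift from this change.
Removing α (g), a reactant, drives the reaction to the left.
Only the nonzero effect(s) matter; the net shift is to the left.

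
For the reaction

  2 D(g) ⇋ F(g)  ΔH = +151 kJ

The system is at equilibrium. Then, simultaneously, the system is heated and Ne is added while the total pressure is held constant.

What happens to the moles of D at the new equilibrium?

The forward reaction is endothermic. Raising T favours the endothermic direction — shift to the right.
Adding inert gas at constant total pressure expands the volume and lowers every reacting partial pressure. With Δn_gas = 1 − 2 = -1, Q moves away from K toward the side with fewer gas moles, so the system shifts toward the side with more gas moles — to the left.
The two effects oppose each other, so the net shift — and hence the change in D — cannot be determined from the given information.

cannot be determined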